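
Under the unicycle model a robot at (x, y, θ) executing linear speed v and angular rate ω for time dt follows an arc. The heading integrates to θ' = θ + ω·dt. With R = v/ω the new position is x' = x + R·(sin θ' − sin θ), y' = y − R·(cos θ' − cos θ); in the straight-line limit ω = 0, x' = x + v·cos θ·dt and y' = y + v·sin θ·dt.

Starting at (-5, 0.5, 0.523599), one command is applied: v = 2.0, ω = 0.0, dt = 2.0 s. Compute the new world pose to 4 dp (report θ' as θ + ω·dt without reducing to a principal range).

θ' = 0.5236 + 0.0·2.0 = 0.5236
ω = 0 → straight: x' = -5 + 2.0·cos(0.5236)·2.0 = -1.5359
y' = 0.5 + 2.0·sin(0.5236)·2.0 = 2.5000

(-1.5359, 2.5000, 0.5236)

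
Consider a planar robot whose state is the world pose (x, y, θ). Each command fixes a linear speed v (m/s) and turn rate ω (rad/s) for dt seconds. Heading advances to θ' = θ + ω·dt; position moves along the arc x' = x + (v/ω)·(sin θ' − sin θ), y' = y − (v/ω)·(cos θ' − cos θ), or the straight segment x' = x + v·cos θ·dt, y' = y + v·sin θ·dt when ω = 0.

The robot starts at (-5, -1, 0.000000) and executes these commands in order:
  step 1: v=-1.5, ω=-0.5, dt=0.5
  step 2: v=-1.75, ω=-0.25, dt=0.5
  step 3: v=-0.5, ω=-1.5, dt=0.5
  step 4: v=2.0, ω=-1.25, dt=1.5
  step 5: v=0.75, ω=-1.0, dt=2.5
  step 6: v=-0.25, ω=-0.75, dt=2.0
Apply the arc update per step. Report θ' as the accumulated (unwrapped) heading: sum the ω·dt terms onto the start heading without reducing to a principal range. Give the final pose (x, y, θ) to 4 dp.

(-9.0600, -1.4864, -7.0000)

step 1: θ'=-0.2500 (R=3.0000) → pose (-5.7422, -0.9067, -0.2500)
step 2: θ'=-0.3750 (R=7.0000) → pose (-6.5743, -0.6379, -0.3750)
step 3: θ'=-1.1250 (R=0.3333) → pose (-6.7530, -0.4715, -1.1250)
step 4: θ'=-3.0000 (R=-1.6000) → pose (-7.9708, -2.7453, -3.0000)
step 5: θ'=-5.5000 (R=-0.7500) → pose (-8.6058, -1.4713, -5.5000)
step 6: θ'=-7.0000 (R=0.3333) → pose (-9.0600, -1.4864, -7.0000)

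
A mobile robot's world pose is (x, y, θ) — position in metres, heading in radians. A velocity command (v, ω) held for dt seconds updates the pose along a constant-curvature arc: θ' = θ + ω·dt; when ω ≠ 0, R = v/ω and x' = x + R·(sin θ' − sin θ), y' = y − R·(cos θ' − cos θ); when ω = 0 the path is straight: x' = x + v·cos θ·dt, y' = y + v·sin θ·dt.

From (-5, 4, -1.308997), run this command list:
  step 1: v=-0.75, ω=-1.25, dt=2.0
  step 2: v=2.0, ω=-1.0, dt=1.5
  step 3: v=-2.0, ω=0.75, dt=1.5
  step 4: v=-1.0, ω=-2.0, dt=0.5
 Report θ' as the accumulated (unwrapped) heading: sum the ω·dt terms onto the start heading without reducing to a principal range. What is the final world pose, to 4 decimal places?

step 1: θ'=-3.8090 (R=0.6000) → pose (-4.0491, 4.6265, -3.8090)
step 2: θ'=-5.3090 (R=-2.0000) → pose (-4.4657, 7.3211, -5.3090)
step 3: θ'=-4.1840 (R=-2.6667) → pose (-4.5627, 4.4785, -4.1840)
step 4: θ'=-5.1840 (R=0.5000) → pose (-4.5491, 3.9992, -5.1840)

(-4.5491, 3.9992, -5.1840)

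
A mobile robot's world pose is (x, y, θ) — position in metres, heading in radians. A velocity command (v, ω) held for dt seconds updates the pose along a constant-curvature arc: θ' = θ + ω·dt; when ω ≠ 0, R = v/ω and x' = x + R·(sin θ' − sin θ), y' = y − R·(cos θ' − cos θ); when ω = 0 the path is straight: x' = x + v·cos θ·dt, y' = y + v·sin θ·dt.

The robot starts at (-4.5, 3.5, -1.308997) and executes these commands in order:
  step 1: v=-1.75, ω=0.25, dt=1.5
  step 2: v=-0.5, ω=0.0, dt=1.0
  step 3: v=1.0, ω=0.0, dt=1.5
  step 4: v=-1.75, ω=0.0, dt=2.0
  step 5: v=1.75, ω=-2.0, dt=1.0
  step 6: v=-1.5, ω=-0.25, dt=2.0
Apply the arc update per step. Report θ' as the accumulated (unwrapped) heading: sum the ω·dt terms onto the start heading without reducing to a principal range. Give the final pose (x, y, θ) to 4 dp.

step 1: θ'=-0.9340 (R=-7.0000) → pose (-5.6335, 5.8506, -0.9340)
step 2: θ'=-0.9340 (straight) → pose (-5.9308, 6.2526, -0.9340)
step 3: θ'=-0.9340 (straight) → pose (-5.0388, 5.0466, -0.9340)
step 4: θ'=-0.9340 (straight) → pose (-7.1200, 7.8607, -0.9340)
step 5: θ'=-2.9340 (R=-0.8750) → pose (-7.6432, 6.4841, -2.9340)
step 6: θ'=-3.4340 (R=6.0000) → pose (-4.6770, 6.3583, -3.4340)

(-4.6770, 6.3583, -3.4340)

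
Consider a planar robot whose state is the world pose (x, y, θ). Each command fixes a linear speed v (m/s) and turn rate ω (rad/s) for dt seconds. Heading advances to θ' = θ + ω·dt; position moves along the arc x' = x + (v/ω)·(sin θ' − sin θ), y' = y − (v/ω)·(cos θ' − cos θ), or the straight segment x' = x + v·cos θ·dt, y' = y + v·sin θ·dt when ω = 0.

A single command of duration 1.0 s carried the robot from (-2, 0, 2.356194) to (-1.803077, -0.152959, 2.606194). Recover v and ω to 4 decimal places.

v = -0.2500, ω = 0.2500

Δθ = 2.606194 − 2.356194 = 0.250000
ω = Δθ/dt = 0.250000/1.0 = 0.2500
R = Δx/(sin θ' − sin θ) = -1.0000
v = R·ω = -1.0000·0.2500 = -0.2500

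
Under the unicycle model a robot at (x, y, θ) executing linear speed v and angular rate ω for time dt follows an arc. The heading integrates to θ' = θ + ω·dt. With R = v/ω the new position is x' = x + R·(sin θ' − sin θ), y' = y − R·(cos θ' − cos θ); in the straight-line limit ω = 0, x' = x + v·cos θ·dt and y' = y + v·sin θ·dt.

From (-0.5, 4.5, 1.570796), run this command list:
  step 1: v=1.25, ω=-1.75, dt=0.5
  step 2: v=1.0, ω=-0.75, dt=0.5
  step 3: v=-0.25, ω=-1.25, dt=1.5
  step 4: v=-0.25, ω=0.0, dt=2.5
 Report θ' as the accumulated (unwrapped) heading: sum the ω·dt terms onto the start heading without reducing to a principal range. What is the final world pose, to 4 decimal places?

step 1: θ'=0.6958 (R=-0.7143) → pose (-0.2436, 5.0482, 0.6958)
step 2: θ'=0.3208 (R=-1.3333) → pose (0.1907, 5.2902, 0.3208)
step 3: θ'=-1.5542 (R=0.2000) → pose (-0.0724, 5.4766, -1.5542)
step 4: θ'=-1.5542 (straight) → pose (-0.0827, 6.1016, -1.5542)

(-0.0827, 6.1016, -1.5542)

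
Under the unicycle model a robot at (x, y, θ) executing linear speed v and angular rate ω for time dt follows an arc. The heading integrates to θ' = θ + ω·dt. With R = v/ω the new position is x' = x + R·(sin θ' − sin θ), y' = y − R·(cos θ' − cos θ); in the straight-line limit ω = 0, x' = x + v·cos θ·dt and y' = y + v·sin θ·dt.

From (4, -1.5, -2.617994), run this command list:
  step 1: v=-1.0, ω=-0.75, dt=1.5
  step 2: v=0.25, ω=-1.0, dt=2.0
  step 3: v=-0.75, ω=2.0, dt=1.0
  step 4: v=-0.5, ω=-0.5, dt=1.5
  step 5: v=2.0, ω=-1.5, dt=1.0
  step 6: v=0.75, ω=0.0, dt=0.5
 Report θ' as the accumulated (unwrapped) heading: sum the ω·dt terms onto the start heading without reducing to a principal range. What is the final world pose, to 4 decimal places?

(7.1040, -0.6974, -5.9930)

step 1: θ'=-3.7430 (R=1.3333) → pose (5.4211, -1.5553, -3.7430)
step 2: θ'=-5.7430 (R=-0.2500) → pose (5.4339, -1.1348, -5.7430)
step 3: θ'=-3.7430 (R=-0.3750) → pose (5.4146, -1.7656, -3.7430)
step 4: θ'=-4.4930 (R=1.0000) → pose (5.8249, -2.3725, -4.4930)
step 5: θ'=-5.9930 (R=-1.3333) → pose (6.7447, -0.8047, -5.9930)
step 6: θ'=-5.9930 (straight) → pose (7.1040, -0.6974, -5.9930)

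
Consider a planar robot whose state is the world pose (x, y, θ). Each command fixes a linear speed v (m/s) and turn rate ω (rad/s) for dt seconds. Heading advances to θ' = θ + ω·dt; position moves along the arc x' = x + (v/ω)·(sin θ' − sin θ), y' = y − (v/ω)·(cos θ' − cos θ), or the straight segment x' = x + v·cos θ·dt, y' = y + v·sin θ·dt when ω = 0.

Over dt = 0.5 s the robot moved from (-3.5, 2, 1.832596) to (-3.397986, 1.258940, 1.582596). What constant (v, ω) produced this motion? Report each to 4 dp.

Δθ = 1.582596 − 1.832596 = -0.250000
ω = Δθ/dt = -0.250000/0.5 = -0.5000
R = −Δy/(cos θ' − cos θ) = 3.0000
v = R·ω = 3.0000·-0.5000 = -1.5000

v = -1.5000, ω = -0.5000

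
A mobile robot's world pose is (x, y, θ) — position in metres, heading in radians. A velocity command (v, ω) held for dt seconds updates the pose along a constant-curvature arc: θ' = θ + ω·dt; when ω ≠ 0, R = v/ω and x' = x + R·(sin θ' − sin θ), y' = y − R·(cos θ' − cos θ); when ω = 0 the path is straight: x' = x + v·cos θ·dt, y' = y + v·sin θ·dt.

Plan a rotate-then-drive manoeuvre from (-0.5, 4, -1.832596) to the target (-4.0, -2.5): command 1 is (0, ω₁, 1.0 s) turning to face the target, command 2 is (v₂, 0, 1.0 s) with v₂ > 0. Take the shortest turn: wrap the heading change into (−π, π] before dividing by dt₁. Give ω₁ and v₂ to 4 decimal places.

heading to target = atan2(-2.5−4, -4−-0.5) = -2.0647
Δθ = wrap(-2.0647 − -1.8326) = -0.2321; ω₁ = Δθ/dt₁ = -0.2321
distance = √((-4−-0.5)² + (-2.5−4)²) = 7.3824; v₂ = distance/dt₂ = 7.3824

ω₁ = -0.2321, v₂ = 7.3824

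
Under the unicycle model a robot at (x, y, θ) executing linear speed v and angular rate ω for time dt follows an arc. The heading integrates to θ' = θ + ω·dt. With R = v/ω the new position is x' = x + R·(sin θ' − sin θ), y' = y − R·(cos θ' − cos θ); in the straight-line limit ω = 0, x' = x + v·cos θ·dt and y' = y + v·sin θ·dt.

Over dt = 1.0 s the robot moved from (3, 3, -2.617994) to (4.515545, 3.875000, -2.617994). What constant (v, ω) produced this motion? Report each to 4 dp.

v = -1.7500, ω = 0.0000

Δθ = -2.617994 − -2.617994 = 0.000000
ω = Δθ/dt = 0.000000/1.0 = 0.0000
ω = 0 → v = (Δx·cos θ + Δy·sin θ)/dt = -1.7500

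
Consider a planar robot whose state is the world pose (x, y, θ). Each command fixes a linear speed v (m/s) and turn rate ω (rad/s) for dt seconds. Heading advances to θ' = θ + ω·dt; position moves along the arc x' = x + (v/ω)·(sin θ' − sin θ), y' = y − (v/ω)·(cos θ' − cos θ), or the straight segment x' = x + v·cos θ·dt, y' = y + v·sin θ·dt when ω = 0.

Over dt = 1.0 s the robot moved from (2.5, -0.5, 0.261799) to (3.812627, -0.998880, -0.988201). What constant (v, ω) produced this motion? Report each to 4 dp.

Δθ = -0.988201 − 0.261799 = -1.250000
ω = Δθ/dt = -1.250000/1.0 = -1.2500
R = Δx/(sin θ' − sin θ) = -1.2000
v = R·ω = -1.2000·-1.2500 = 1.5000

v = 1.5000, ω = -1.2500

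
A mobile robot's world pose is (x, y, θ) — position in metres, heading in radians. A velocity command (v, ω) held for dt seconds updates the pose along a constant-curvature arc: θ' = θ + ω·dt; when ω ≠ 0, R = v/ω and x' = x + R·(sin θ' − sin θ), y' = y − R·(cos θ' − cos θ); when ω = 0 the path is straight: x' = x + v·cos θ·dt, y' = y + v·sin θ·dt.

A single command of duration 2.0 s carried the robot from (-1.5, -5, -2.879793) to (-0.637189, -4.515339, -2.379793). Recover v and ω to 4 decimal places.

Δθ = -2.379793 − -2.879793 = 0.500000
ω = Δθ/dt = 0.500000/2.0 = 0.2500
R = Δx/(sin θ' − sin θ) = -2.0000
v = R·ω = -2.0000·0.2500 = -0.5000

v = -0.5000, ω = 0.2500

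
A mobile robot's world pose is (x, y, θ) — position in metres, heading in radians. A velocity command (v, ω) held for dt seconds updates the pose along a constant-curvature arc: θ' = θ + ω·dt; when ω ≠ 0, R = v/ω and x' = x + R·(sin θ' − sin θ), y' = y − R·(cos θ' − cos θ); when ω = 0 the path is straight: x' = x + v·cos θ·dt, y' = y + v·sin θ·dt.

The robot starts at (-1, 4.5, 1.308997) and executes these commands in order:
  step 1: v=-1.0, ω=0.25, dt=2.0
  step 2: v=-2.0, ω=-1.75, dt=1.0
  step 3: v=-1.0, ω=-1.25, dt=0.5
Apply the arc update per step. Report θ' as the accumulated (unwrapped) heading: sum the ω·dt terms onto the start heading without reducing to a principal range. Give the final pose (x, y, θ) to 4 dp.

(-2.5427, 1.2337, -0.5660)

step 1: θ'=1.8090 (R=-4.0000) → pose (-1.0234, 2.5209, 1.8090)
step 2: θ'=0.0590 (R=1.1429) → pose (-2.0666, 1.1104, 0.0590)
step 3: θ'=-0.5660 (R=0.8000) → pose (-2.5427, 1.2337, -0.5660)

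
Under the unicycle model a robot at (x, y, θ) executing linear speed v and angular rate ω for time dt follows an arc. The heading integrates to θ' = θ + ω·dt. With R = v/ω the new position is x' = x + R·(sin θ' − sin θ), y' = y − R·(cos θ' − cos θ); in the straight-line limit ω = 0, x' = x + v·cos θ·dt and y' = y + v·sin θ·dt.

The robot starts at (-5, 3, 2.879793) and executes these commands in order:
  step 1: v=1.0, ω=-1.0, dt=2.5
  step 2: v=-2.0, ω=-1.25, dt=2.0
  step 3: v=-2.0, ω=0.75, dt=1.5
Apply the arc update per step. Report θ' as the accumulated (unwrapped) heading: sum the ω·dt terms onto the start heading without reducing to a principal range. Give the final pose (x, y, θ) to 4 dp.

step 1: θ'=0.3798 (R=-1.0000) → pose (-5.1119, 4.8947, 0.3798)
step 2: θ'=-2.1202 (R=1.6000) → pose (-7.0696, 7.2161, -2.1202)
step 3: θ'=-0.9952 (R=-2.6667) → pose (-7.1068, 10.0602, -0.9952)

(-7.1068, 10.0602, -0.9952)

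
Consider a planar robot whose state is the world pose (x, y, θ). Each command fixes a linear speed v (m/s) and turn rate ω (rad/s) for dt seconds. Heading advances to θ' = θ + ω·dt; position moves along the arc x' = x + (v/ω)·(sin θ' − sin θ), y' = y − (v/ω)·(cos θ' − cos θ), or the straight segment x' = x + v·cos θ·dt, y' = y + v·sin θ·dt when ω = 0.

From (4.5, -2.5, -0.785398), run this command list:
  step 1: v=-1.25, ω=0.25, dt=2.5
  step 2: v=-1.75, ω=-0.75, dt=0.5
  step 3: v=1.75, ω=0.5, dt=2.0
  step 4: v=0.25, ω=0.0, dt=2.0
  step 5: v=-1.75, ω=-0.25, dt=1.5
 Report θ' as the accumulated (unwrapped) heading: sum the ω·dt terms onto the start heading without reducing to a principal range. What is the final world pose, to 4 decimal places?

(2.2360, -1.4118, 0.0896)

step 1: θ'=-0.1604 (R=-5.0000) → pose (1.7630, -1.0997, -0.1604)
step 2: θ'=-0.5354 (R=2.3333) → pose (0.9453, -0.8032, -0.5354)
step 3: θ'=0.4646 (R=3.5000) → pose (4.2991, -0.9219, 0.4646)
step 4: θ'=0.4646 (straight) → pose (4.7461, -0.6979, 0.4646)
step 5: θ'=0.0896 (R=7.0000) → pose (2.2360, -1.4118, 0.0896)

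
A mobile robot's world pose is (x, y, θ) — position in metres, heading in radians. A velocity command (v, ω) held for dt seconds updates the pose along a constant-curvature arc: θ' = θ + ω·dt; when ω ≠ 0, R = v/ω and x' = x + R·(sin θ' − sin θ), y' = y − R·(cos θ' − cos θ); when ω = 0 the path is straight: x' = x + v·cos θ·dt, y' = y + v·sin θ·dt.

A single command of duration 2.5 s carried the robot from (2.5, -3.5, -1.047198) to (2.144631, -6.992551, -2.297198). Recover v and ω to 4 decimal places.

Δθ = -2.297198 − -1.047198 = -1.250000
ω = Δθ/dt = -1.250000/2.5 = -0.5000
R = −Δy/(cos θ' − cos θ) = -3.0000
v = R·ω = -3.0000·-0.5000 = 1.5000

v = 1.5000, ω = -0.5000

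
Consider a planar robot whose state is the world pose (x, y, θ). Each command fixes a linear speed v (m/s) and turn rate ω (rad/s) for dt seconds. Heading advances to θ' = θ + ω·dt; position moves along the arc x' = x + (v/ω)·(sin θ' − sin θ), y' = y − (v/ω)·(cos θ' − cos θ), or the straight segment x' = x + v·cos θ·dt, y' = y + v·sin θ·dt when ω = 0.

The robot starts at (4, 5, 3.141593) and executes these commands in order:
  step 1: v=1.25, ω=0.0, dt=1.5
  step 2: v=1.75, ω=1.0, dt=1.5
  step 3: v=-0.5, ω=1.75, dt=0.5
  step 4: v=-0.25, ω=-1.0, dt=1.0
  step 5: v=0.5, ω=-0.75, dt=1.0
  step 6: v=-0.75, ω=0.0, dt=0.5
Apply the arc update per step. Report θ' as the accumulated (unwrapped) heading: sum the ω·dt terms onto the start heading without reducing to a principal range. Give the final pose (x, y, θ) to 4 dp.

(0.2610, 3.6370, 3.7666)

step 1: θ'=3.1416 (straight) → pose (2.1250, 5.0000, 3.1416)
step 2: θ'=4.6416 (R=1.7500) → pose (0.3794, 3.3738, 4.6416)
step 3: θ'=5.5166 (R=-0.2857) → pose (0.2926, 3.5998, 5.5166)
step 4: θ'=4.5166 (R=0.2500) → pose (0.2208, 3.8285, 4.5166)
step 5: θ'=3.7666 (R=-0.6667) → pose (-0.0431, 3.4176, 3.7666)
step 6: θ'=3.7666 (straight) → pose (0.2610, 3.6370, 3.7666)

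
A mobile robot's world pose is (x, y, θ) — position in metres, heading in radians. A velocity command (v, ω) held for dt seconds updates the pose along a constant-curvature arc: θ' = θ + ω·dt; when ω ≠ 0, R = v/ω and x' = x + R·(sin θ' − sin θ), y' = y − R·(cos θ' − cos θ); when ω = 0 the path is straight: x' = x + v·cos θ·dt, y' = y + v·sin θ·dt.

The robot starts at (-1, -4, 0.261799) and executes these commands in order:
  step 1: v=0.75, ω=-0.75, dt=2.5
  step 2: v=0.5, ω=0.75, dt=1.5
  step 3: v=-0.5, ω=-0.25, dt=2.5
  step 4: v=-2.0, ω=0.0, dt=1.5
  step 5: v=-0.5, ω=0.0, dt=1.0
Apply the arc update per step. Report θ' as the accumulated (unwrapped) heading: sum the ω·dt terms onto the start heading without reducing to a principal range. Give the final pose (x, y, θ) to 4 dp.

step 1: θ'=-1.6132 (R=-1.0000) → pose (0.2579, -5.0083, -1.6132)
step 2: θ'=-0.4882 (R=0.6667) → pose (0.6113, -5.6254, -0.4882)
step 3: θ'=-1.1132 (R=2.0000) → pose (-0.2449, -4.7426, -1.1132)
step 4: θ'=-1.1132 (straight) → pose (-1.5702, -2.0512, -1.1132)
step 5: θ'=-1.1132 (straight) → pose (-1.7911, -1.6027, -1.1132)

(-1.7911, -1.6027, -1.1132)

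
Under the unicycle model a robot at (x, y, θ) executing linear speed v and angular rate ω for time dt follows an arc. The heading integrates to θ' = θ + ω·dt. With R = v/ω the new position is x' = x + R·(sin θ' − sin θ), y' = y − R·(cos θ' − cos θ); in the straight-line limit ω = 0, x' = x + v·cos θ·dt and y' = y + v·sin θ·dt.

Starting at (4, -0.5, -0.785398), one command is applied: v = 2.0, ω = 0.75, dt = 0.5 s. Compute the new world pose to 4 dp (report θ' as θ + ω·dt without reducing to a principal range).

θ' = -0.7854 + 0.75·0.5 = -0.4104
R = v/ω = 2.0/0.75 = 2.6667
x' = 4 + 2.6667·(sin -0.4104 − sin -0.7854) = 4.8217
y' = -0.5 − 2.6667·(cos -0.4104 − cos -0.7854) = -1.0596

(4.8217, -1.0596, -0.4104)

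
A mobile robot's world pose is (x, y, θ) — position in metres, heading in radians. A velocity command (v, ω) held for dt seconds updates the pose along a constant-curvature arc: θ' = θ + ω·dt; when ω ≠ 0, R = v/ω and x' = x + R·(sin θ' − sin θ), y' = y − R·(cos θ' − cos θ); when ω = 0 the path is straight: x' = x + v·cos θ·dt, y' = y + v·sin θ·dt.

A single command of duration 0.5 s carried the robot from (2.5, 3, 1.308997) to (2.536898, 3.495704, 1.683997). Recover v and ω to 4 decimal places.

Δθ = 1.683997 − 1.308997 = 0.375000
ω = Δθ/dt = 0.375000/0.5 = 0.7500
R = −Δy/(cos θ' − cos θ) = 1.3333
v = R·ω = 1.3333·0.7500 = 1.0000

v = 1.0000, ω = 0.7500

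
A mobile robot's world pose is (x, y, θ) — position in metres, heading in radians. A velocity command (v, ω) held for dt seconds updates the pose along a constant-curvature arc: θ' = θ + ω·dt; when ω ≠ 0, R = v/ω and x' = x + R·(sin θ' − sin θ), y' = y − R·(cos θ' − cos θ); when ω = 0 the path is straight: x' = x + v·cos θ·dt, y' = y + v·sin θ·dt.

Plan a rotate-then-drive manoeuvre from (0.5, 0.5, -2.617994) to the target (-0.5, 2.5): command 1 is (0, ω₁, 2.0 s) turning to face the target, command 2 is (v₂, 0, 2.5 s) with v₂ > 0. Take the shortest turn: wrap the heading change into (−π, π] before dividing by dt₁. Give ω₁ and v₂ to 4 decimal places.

ω₁ = -0.8154, v₂ = 0.8944

heading to target = atan2(2.5−0.5, -0.5−0.5) = 2.0344
Δθ = wrap(2.0344 − -2.6180) = -1.6307; ω₁ = Δθ/dt₁ = -0.8154
distance = √((-0.5−0.5)² + (2.5−0.5)²) = 2.2361; v₂ = distance/dt₂ = 0.8944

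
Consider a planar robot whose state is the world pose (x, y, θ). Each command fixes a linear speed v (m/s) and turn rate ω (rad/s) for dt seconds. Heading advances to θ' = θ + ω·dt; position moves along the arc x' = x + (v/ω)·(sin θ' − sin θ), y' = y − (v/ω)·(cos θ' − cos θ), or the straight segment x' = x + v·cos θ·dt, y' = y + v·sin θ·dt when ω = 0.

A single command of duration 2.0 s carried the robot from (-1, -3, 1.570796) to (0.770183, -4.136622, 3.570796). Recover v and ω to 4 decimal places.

v = -1.2500, ω = 1.0000

Δθ = 3.570796 − 1.570796 = 2.000000
ω = Δθ/dt = 2.000000/2.0 = 1.0000
R = Δx/(sin θ' − sin θ) = -1.2500
v = R·ω = -1.2500·1.0000 = -1.2500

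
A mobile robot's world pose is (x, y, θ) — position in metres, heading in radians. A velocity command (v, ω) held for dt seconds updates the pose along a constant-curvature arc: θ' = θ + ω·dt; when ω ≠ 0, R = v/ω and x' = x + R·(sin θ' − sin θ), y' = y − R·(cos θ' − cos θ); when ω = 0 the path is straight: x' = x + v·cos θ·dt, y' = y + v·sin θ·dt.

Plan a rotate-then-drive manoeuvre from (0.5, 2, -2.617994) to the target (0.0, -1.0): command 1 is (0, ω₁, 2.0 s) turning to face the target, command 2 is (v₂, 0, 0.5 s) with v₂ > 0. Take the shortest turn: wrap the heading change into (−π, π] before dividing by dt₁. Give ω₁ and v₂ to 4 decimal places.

ω₁ = 0.4410, v₂ = 6.0828

heading to target = atan2(-1−2, 0−0.5) = -1.7359
Δθ = wrap(-1.7359 − -2.6180) = 0.8820; ω₁ = Δθ/dt₁ = 0.4410
distance = √((0−0.5)² + (-1−2)²) = 3.0414; v₂ = distance/dt₂ = 6.0828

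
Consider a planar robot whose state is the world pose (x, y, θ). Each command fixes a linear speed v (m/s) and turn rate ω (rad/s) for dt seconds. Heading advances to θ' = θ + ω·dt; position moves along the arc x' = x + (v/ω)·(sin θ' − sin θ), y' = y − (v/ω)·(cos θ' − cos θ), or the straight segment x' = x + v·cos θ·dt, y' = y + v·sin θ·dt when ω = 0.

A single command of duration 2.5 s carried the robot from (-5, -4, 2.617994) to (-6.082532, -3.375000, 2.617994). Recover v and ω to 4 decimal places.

Δθ = 2.617994 − 2.617994 = 0.000000
ω = Δθ/dt = 0.000000/2.5 = 0.0000
ω = 0 → v = (Δx·cos θ + Δy·sin θ)/dt = 0.5000

v = 0.5000, ω = 0.0000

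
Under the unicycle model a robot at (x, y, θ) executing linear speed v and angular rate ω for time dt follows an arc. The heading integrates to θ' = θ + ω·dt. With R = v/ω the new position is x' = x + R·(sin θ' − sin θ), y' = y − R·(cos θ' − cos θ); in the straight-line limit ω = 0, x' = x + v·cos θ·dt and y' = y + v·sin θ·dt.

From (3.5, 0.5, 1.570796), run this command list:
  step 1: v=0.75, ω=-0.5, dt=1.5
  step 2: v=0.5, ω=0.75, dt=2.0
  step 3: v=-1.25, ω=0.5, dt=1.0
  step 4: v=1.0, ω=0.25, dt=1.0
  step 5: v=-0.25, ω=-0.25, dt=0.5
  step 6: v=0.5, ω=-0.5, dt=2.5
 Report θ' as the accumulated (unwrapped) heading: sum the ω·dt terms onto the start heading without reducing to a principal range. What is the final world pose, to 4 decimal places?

(3.2912, 2.7966, 1.6958)

step 1: θ'=0.8208 (R=-1.5000) → pose (3.9025, 1.5225, 0.8208)
step 2: θ'=2.3208 (R=0.6667) → pose (3.9025, 2.4313, 2.3208)
step 3: θ'=2.8208 (R=-2.5000) → pose (4.9434, 1.7629, 2.8208)
step 4: θ'=3.0708 (R=4.0000) → pose (3.9650, 1.9570, 3.0708)
step 5: θ'=2.9458 (R=1.0000) → pose (4.0889, 1.9404, 2.9458)
step 6: θ'=1.6958 (R=-1.0000) → pose (3.2912, 2.7966, 1.6958)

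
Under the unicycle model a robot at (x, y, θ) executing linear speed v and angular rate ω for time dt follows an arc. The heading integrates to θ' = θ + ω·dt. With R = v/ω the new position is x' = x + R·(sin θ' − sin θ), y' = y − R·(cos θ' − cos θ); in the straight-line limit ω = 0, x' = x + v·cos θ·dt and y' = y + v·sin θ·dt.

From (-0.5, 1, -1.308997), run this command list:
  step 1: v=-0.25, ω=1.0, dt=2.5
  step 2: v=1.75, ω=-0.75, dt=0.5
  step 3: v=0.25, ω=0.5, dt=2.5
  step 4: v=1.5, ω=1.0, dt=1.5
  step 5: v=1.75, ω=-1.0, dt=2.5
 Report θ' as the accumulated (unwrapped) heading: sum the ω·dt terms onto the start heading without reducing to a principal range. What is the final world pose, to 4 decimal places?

(-4.6203, 5.4370, 1.0660)

step 1: θ'=1.1910 (R=-0.2500) → pose (-0.9737, 1.0280, 1.1910)
step 2: θ'=0.8160 (R=-2.3333) → pose (-0.5062, 1.7616, 0.8160)
step 3: θ'=2.0660 (R=0.5000) → pose (-0.4305, 2.3418, 2.0660)
step 4: θ'=3.5660 (R=1.5000) → pose (-2.3680, 2.9959, 3.5660)
step 5: θ'=1.0660 (R=-1.7500) → pose (-4.6203, 5.4370, 1.0660)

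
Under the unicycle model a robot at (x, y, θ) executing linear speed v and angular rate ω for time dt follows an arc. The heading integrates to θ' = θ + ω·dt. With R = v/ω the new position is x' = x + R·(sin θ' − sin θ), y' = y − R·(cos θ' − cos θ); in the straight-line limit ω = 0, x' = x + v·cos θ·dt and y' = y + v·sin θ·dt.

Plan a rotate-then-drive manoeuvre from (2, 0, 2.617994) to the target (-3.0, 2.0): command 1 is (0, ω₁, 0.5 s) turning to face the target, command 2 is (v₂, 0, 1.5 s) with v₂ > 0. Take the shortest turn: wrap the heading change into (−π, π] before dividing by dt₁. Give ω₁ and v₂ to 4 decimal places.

ω₁ = 0.2862, v₂ = 3.5901

heading to target = atan2(2−0, -3−2) = 2.7611
Δθ = wrap(2.7611 − 2.6180) = 0.1431; ω₁ = Δθ/dt₁ = 0.2862
distance = √((-3−2)² + (2−0)²) = 5.3852; v₂ = distance/dt₂ = 3.5901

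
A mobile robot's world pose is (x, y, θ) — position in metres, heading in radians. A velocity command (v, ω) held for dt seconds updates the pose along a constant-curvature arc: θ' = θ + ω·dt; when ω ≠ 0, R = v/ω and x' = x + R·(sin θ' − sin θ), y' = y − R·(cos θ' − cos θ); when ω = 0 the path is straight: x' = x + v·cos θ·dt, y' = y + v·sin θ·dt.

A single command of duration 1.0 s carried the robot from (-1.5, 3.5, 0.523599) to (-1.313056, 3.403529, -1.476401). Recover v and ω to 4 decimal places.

v = 0.2500, ω = -2.0000

Δθ = -1.476401 − 0.523599 = -2.000000
ω = Δθ/dt = -2.000000/1.0 = -2.0000
R = Δx/(sin θ' − sin θ) = -0.1250
v = R·ω = -0.1250·-2.0000 = 0.2500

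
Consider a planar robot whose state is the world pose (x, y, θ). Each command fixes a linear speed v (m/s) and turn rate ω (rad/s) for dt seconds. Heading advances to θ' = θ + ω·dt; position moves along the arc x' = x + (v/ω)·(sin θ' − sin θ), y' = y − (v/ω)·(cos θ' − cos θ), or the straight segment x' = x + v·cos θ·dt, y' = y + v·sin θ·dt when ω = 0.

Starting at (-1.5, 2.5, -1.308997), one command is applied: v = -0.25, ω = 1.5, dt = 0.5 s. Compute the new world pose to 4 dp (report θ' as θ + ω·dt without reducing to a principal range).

(-1.5726, 2.5982, -0.5590)

θ' = -1.3090 + 1.5·0.5 = -0.5590
R = v/ω = -0.25/1.5 = -0.1667
x' = -1.5 + -0.1667·(sin -0.5590 − sin -1.3090) = -1.5726
y' = 2.5 − -0.1667·(cos -0.5590 − cos -1.3090) = 2.5982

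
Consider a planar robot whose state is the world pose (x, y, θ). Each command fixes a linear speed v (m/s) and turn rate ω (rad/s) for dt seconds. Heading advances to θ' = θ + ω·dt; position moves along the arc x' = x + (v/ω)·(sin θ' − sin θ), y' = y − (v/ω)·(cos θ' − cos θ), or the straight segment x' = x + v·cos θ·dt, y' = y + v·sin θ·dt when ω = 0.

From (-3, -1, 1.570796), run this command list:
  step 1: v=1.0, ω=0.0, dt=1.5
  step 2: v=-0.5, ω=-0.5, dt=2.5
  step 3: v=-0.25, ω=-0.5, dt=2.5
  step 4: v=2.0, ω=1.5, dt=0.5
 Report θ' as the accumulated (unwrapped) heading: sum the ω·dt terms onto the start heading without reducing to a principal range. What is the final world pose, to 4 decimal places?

(-3.4124, -0.7877, -0.1792)

step 1: θ'=1.5708 (straight) → pose (-3.0000, 0.5000, 1.5708)
step 2: θ'=0.3208 (R=1.0000) → pose (-3.6847, -0.4490, 0.3208)
step 3: θ'=-0.9292 (R=0.5000) → pose (-4.2429, -0.2737, -0.9292)
step 4: θ'=-0.1792 (R=1.3333) → pose (-3.4124, -0.7877, -0.1792)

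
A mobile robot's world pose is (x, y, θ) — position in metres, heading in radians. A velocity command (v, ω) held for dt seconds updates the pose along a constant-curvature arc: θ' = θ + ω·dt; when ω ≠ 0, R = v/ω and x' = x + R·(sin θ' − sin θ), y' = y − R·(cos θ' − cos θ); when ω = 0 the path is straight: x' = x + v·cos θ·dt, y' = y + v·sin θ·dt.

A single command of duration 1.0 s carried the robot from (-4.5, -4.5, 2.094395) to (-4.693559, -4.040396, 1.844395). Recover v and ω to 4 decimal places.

Δθ = 1.844395 − 2.094395 = -0.250000
ω = Δθ/dt = -0.250000/1.0 = -0.2500
R = −Δy/(cos θ' − cos θ) = -2.0000
v = R·ω = -2.0000·-0.2500 = 0.5000

v = 0.5000, ω = -0.2500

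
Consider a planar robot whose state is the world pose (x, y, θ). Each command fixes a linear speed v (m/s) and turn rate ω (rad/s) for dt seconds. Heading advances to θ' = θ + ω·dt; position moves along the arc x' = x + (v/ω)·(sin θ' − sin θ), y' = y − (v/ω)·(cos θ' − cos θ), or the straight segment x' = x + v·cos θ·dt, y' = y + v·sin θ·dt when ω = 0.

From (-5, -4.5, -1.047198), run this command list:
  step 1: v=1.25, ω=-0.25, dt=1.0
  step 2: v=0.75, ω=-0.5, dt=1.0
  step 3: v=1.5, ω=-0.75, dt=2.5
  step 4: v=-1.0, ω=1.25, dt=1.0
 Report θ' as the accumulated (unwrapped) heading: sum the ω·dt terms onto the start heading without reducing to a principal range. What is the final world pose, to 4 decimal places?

(-6.5277, -7.5788, -2.4222)

step 1: θ'=-1.2972 (R=-5.0000) → pose (-4.5161, -5.6490, -1.2972)
step 2: θ'=-1.7972 (R=-1.5000) → pose (-4.4986, -6.3910, -1.7972)
step 3: θ'=-3.6722 (R=-2.0000) → pose (-7.4597, -7.6671, -3.6722)
step 4: θ'=-2.4222 (R=-0.8000) → pose (-6.5277, -7.5788, -2.4222)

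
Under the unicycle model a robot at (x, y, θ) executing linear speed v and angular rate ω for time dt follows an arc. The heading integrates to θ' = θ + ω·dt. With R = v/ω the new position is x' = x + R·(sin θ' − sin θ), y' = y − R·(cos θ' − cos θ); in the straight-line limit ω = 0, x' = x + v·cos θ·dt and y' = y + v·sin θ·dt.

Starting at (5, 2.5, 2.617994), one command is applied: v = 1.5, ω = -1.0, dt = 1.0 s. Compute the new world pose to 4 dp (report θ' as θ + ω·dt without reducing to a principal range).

θ' = 2.6180 + -1.0·1.0 = 1.6180
R = v/ω = 1.5/-1.0 = -1.5000
x' = 5 + -1.5000·(sin 1.6180 − sin 2.6180) = 4.2517
y' = 2.5 − -1.5000·(cos 1.6180 − cos 2.6180) = 3.7283

(4.2517, 3.7283, 1.6180)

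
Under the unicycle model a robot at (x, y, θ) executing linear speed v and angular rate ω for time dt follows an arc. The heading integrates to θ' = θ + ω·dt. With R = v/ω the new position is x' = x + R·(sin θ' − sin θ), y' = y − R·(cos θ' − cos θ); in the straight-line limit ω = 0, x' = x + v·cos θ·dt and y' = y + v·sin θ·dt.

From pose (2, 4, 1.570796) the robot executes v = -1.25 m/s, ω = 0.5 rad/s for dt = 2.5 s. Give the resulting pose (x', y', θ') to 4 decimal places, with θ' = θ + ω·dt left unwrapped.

θ' = 1.5708 + 0.5·2.5 = 2.8208
R = v/ω = -1.25/0.5 = -2.5000
x' = 2 + -2.5000·(sin 2.8208 − sin 1.5708) = 3.7117
y' = 4 − -2.5000·(cos 2.8208 − cos 1.5708) = 1.6275

(3.7117, 1.6275, 2.8208)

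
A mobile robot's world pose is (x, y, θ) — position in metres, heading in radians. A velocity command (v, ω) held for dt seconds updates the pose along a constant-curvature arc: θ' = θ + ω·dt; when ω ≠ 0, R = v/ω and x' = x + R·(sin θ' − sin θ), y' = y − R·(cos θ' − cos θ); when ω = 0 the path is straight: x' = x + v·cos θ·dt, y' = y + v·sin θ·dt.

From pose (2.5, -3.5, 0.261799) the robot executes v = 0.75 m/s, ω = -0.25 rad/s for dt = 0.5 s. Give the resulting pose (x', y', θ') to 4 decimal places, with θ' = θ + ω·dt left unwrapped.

θ' = 0.2618 + -0.25·0.5 = 0.1368
R = v/ω = 0.75/-0.25 = -3.0000
x' = 2.5 + -3.0000·(sin 0.1368 − sin 0.2618) = 2.8673
y' = -3.5 − -3.0000·(cos 0.1368 − cos 0.2618) = -3.4258

(2.8673, -3.4258, 0.1368)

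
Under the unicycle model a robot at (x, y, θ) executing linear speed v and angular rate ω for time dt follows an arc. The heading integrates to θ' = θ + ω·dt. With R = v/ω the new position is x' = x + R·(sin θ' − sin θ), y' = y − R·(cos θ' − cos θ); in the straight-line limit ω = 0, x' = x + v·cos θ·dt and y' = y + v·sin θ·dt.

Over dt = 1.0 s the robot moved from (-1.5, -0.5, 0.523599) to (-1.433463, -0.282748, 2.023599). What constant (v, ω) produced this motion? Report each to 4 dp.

Δθ = 2.023599 − 0.523599 = 1.500000
ω = Δθ/dt = 1.500000/1.0 = 1.5000
R = −Δy/(cos θ' − cos θ) = 0.1667
v = R·ω = 0.1667·1.5000 = 0.2500

v = 0.2500, ω = 1.5000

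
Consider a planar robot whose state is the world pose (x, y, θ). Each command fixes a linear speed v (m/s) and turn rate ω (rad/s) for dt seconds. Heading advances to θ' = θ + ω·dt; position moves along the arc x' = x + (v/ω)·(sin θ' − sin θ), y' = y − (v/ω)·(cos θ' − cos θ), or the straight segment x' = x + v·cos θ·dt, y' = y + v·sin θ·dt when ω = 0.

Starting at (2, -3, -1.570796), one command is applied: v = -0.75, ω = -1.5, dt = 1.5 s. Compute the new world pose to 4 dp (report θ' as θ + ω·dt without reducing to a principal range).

θ' = -1.5708 + -1.5·1.5 = -3.8208
R = v/ω = -0.75/-1.5 = 0.5000
x' = 2 + 0.5000·(sin -3.8208 − sin -1.5708) = 2.8141
y' = -3 − 0.5000·(cos -3.8208 − cos -1.5708) = -2.6110

(2.8141, -2.6110, -3.8208)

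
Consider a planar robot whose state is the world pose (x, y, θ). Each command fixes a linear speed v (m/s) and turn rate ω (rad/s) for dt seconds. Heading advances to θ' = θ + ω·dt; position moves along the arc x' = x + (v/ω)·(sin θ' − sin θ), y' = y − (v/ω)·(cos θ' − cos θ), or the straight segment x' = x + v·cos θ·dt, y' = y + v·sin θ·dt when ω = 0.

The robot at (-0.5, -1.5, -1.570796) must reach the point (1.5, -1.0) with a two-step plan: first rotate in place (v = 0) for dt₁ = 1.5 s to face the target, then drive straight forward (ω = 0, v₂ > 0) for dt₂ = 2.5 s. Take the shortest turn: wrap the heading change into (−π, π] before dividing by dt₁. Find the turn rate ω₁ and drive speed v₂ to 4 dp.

ω₁ = 1.2105, v₂ = 0.8246

heading to target = atan2(-1−-1.5, 1.5−-0.5) = 0.2450
Δθ = wrap(0.2450 − -1.5708) = 1.8158; ω₁ = Δθ/dt₁ = 1.2105
distance = √((1.5−-0.5)² + (-1−-1.5)²) = 2.0616; v₂ = distance/dt₂ = 0.8246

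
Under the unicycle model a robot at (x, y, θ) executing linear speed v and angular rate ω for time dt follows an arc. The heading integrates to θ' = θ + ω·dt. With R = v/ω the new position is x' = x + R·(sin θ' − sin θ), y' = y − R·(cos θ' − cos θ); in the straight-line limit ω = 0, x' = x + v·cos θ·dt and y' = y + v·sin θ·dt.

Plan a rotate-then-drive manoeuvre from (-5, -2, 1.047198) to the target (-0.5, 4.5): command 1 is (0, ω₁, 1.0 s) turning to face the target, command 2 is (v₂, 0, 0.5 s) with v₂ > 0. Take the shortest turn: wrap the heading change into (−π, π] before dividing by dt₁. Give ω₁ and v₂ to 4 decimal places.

heading to target = atan2(4.5−-2, -0.5−-5) = 0.9653
Δθ = wrap(0.9653 − 1.0472) = -0.0819; ω₁ = Δθ/dt₁ = -0.0819
distance = √((-0.5−-5)² + (4.5−-2)²) = 7.9057; v₂ = distance/dt₂ = 15.8114

ω₁ = -0.0819, v₂ = 15.8114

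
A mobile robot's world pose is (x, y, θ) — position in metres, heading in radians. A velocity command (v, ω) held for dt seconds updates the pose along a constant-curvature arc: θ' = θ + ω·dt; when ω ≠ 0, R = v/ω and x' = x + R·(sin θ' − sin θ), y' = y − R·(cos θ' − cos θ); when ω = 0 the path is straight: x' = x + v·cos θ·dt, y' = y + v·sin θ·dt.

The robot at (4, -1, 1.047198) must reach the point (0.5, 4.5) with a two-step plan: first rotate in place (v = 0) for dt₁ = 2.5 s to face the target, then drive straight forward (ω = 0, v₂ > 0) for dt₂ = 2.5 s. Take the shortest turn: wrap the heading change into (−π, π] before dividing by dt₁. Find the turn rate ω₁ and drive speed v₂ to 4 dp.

ω₁ = 0.4361, v₂ = 2.6077

heading to target = atan2(4.5−-1, 0.5−4) = 2.1375
Δθ = wrap(2.1375 − 1.0472) = 1.0903; ω₁ = Δθ/dt₁ = 0.4361
distance = √((0.5−4)² + (4.5−-1)²) = 6.5192; v₂ = distance/dt₂ = 2.6077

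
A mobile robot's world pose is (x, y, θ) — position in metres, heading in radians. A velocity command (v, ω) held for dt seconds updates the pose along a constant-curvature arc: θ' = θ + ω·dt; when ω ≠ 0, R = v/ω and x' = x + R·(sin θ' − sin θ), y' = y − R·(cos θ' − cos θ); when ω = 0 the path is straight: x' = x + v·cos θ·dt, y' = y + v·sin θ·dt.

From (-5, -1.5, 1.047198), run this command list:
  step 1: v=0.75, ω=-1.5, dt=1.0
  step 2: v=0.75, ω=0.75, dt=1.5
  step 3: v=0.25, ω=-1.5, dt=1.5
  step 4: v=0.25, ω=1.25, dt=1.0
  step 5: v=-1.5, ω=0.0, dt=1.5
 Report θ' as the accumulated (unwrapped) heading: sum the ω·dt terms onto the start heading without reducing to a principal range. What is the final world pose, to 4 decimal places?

(-5.0122, -0.7815, -0.3278)

step 1: θ'=-0.4528 (R=-0.5000) → pose (-4.3482, -1.3004, -0.4528)
step 2: θ'=0.6722 (R=1.0000) → pose (-3.2880, -1.1836, 0.6722)
step 3: θ'=-1.5778 (R=-0.1667) → pose (-3.0176, -1.3152, -1.5778)
step 4: θ'=-0.3278 (R=0.2000) → pose (-2.8820, -1.5059, -0.3278)
step 5: θ'=-0.3278 (straight) → pose (-5.0122, -0.7815, -0.3278)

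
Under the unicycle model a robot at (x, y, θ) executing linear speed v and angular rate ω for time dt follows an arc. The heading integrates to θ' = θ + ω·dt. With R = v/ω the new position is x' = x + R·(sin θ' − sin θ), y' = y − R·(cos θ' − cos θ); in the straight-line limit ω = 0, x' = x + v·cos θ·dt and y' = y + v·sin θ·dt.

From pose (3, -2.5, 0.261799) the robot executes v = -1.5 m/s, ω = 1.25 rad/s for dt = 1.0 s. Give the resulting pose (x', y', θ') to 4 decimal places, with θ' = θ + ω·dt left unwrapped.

θ' = 0.2618 + 1.25·1.0 = 1.5118
R = v/ω = -1.5/1.25 = -1.2000
x' = 3 + -1.2000·(sin 1.5118 − sin 0.2618) = 2.1127
y' = -2.5 − -1.2000·(cos 1.5118 − cos 0.2618) = -3.5884

(2.1127, -3.5884, 1.5118)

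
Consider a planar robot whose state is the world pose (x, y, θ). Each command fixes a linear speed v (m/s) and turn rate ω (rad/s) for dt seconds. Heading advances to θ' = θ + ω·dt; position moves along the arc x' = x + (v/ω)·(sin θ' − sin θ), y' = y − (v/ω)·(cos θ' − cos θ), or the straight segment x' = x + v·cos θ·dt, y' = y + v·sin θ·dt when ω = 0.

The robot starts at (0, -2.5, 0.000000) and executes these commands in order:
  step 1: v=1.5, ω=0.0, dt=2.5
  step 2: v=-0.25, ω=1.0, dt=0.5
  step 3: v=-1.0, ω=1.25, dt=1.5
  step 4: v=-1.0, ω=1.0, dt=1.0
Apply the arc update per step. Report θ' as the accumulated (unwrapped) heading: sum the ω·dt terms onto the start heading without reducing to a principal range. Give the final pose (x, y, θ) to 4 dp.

(4.3837, -4.0615, 3.3750)

step 1: θ'=0.0000 (straight) → pose (3.7500, -2.5000, 0.0000)
step 2: θ'=0.5000 (R=-0.2500) → pose (3.6301, -2.5306, 0.5000)
step 3: θ'=2.3750 (R=-0.8000) → pose (3.4587, -3.8089, 2.3750)
step 4: θ'=3.3750 (R=-1.0000) → pose (4.3837, -4.0615, 3.3750)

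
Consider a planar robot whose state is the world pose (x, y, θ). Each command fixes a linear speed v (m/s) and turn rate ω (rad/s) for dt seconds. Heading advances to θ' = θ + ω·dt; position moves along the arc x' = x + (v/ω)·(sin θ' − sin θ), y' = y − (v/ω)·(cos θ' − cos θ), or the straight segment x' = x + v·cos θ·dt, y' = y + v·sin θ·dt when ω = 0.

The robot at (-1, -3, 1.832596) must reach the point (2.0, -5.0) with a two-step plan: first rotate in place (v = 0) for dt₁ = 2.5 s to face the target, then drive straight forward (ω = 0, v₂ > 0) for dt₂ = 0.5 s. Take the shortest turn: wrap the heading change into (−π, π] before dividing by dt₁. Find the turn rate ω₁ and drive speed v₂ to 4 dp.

ω₁ = -0.9682, v₂ = 7.2111

heading to target = atan2(-5−-3, 2−-1) = -0.5880
Δθ = wrap(-0.5880 − 1.8326) = -2.4206; ω₁ = Δθ/dt₁ = -0.9682
distance = √((2−-1)² + (-5−-3)²) = 3.6056; v₂ = distance/dt₂ = 7.2111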